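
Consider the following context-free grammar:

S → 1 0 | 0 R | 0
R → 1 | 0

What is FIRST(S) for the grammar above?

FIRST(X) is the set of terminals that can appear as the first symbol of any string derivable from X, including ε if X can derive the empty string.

We compute FIRST(S) using the standard algorithm.
FIRST(R) = {0, 1}
FIRST(S) = {0, 1}
Therefore, FIRST(S) = {0, 1}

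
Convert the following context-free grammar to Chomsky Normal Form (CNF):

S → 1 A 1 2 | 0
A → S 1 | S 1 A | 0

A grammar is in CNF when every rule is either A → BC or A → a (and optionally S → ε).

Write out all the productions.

T1 → 1; T2 → 2; S → 0; A → 0; S → T1 X0; X0 → A X1; X1 → T1 T2; A → S T1; A → S X2; X2 → T1 A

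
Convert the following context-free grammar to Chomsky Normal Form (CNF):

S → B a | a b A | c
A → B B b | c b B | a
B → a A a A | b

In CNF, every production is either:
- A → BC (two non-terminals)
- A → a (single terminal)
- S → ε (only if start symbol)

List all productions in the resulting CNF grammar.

TA → a; TB → b; S → c; TC → c; A → a; B → b; S → B TA; S → TA X0; X0 → TB A; A → B X1; X1 → B TB; A → TC X2; X2 → TB B; B → TA X3; X3 → A X4; X4 → TA A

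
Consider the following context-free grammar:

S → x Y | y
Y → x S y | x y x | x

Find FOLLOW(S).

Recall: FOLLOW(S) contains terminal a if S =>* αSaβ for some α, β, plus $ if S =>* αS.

We compute FOLLOW(S) using the standard algorithm.
FOLLOW(S) starts with {$}.
FIRST(S) = {x, y}
FIRST(Y) = {x}
FOLLOW(S) = {$, y}
FOLLOW(Y) = {$, y}
Therefore, FOLLOW(S) = {$, y}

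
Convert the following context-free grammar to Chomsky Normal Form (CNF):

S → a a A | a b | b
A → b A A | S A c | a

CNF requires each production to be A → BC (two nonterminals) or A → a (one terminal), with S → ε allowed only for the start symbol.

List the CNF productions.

TA → a; TB → b; S → b; TC → c; A → a; S → TA X0; X0 → TA A; S → TA TB; A → TB X1; X1 → A A; A → S X2; X2 → A TC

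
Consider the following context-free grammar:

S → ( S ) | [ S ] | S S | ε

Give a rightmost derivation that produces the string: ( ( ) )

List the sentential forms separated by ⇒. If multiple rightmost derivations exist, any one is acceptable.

S ⇒ ( S ) ⇒ ( ( S ) ) ⇒ ( ( ) )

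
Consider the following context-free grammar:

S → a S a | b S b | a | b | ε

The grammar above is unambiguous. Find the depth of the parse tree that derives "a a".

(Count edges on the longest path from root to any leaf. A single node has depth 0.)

2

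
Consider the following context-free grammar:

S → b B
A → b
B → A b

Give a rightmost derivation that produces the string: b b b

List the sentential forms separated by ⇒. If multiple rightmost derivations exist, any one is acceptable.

S ⇒ b B ⇒ b A b ⇒ b b b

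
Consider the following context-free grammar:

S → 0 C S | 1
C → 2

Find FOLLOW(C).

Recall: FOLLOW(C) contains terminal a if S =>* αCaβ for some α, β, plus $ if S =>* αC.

We compute FOLLOW(C) using the standard algorithm.
FOLLOW(S) starts with {$}.
FIRST(C) = {2}
FIRST(S) = {0, 1}
FOLLOW(C) = {0, 1}
FOLLOW(S) = {$}
Therefore, FOLLOW(C) = {0, 1}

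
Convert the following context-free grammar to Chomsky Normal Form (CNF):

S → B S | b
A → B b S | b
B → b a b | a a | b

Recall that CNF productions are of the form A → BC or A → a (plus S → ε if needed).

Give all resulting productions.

S → b; TB → b; A → b; TA → a; B → b; S → B S; A → B X0; X0 → TB S; B → TB X1; X1 → TA TB; B → TA TA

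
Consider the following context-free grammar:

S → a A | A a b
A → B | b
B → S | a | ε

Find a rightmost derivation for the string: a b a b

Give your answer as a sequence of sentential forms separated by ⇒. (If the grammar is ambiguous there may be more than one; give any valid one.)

S ⇒ a A ⇒ a B ⇒ a S ⇒ a A a b ⇒ a b a b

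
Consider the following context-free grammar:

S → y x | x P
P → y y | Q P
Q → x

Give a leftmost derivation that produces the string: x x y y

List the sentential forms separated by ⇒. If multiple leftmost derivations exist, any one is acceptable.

S ⇒ x P ⇒ x Q P ⇒ x x P ⇒ x x y y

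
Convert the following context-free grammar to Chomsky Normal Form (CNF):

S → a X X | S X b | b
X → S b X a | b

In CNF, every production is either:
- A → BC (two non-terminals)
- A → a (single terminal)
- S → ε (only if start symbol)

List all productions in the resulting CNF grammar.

TA → a; TB → b; S → b; X → b; S → TA X0; X0 → X X; S → S X1; X1 → X TB; X → S X2; X2 → TB X3; X3 → X TA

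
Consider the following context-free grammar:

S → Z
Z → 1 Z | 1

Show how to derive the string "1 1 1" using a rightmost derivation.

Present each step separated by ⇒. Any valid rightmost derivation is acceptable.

S ⇒ Z ⇒ 1 Z ⇒ 1 1 Z ⇒ 1 1 1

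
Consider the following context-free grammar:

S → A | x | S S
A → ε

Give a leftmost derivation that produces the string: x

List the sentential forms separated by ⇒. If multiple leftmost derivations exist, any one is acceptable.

S ⇒ S S ⇒ x S ⇒ x A ⇒ x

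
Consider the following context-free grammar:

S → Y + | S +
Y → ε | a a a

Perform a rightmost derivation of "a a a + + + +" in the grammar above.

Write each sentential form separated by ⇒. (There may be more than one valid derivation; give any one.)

S ⇒ S + ⇒ S + + ⇒ S + + + ⇒ Y + + + + ⇒ a a a + + + +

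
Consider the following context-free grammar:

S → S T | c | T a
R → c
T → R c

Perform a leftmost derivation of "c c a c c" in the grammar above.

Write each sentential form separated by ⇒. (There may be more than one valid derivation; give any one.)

S ⇒ S T ⇒ T a T ⇒ R c a T ⇒ c c a T ⇒ c c a R c ⇒ c c a c c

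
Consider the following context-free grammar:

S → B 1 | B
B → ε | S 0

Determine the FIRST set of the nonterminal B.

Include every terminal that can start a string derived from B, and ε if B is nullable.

We compute FIRST(B) using the standard algorithm.
FIRST(B) = {0, 1, ε}
FIRST(S) = {0, 1, ε}
Therefore, FIRST(B) = {0, 1, ε}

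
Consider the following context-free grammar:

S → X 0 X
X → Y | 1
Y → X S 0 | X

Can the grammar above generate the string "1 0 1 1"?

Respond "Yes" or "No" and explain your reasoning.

No - no valid derivation exists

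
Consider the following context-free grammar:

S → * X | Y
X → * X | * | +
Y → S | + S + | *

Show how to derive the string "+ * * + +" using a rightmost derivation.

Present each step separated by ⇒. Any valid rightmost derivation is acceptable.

S ⇒ Y ⇒ + S + ⇒ + * X + ⇒ + * * X + ⇒ + * * + +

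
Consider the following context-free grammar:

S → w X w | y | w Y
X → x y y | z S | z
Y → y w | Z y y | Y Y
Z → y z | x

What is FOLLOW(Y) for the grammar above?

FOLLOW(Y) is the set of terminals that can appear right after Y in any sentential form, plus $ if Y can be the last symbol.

We compute FOLLOW(Y) using the standard algorithm.
FOLLOW(S) starts with {$}.
FIRST(S) = {w, y}
FIRST(X) = {x, z}
FIRST(Y) = {x, y}
FIRST(Z) = {x, y}
FOLLOW(S) = {$, w}
FOLLOW(X) = {w}
FOLLOW(Y) = {$, w, x, y}
FOLLOW(Z) = {y}
Therefore, FOLLOW(Y) = {$, w, x, y}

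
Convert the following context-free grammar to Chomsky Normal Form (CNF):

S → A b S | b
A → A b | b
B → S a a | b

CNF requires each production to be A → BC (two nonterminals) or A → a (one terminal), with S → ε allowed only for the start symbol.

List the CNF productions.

TB → b; S → b; A → b; TA → a; B → b; S → A X0; X0 → TB S; A → A TB; B → S X1; X1 → TA TA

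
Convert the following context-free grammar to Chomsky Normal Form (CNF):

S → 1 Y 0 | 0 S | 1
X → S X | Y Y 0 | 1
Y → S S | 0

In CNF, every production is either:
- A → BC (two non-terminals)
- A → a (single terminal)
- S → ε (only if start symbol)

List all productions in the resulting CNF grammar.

T1 → 1; T0 → 0; S → 1; X → 1; Y → 0; S → T1 X0; X0 → Y T0; S → T0 S; X → S X; X → Y X1; X1 → Y T0; Y → S S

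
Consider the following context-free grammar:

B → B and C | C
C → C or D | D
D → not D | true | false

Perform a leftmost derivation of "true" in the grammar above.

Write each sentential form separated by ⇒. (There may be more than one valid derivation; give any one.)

B ⇒ C ⇒ D ⇒ true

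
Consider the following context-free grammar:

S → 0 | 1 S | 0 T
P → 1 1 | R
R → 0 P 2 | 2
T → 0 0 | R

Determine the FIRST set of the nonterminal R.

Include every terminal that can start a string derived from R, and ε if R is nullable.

We compute FIRST(R) using the standard algorithm.
FIRST(P) = {0, 1, 2}
FIRST(R) = {0, 2}
FIRST(S) = {0, 1}
FIRST(T) = {0, 2}
Therefore, FIRST(R) = {0, 2}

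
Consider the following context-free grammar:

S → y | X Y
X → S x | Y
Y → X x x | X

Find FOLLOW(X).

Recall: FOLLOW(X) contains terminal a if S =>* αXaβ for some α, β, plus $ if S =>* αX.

We compute FOLLOW(X) using the standard algorithm.
FOLLOW(S) starts with {$}.
FIRST(S) = {y}
FIRST(X) = {y}
FIRST(Y) = {y}
FOLLOW(S) = {$, x}
FOLLOW(X) = {$, x, y}
FOLLOW(Y) = {$, x, y}
Therefore, FOLLOW(X) = {$, x, y}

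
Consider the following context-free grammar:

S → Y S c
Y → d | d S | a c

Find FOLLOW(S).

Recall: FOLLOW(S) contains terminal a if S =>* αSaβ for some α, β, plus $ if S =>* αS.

We compute FOLLOW(S) using the standard algorithm.
FOLLOW(S) starts with {$}.
FIRST(S) = {a, d}
FIRST(Y) = {a, d}
FOLLOW(S) = {$, a, c, d}
FOLLOW(Y) = {a, d}
Therefore, FOLLOW(S) = {$, a, c, d}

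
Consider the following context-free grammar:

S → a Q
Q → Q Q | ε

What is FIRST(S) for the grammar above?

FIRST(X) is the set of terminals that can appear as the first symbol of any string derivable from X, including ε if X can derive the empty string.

We compute FIRST(S) using the standard algorithm.
FIRST(Q) = {ε}
FIRST(S) = {a}
Therefore, FIRST(S) = {a}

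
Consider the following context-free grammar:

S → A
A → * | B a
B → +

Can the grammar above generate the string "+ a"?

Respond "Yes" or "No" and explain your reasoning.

Yes - a valid derivation exists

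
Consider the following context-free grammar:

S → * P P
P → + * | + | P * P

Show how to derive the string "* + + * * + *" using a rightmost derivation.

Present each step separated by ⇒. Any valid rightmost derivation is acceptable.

S ⇒ * P P ⇒ * P P * P ⇒ * P P * + * ⇒ * P + * * + * ⇒ * + + * * + *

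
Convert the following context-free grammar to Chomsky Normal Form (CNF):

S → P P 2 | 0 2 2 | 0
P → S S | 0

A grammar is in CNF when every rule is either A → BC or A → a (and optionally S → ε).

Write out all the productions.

T2 → 2; T0 → 0; S → 0; P → 0; S → P X0; X0 → P T2; S → T0 X1; X1 → T2 T2; P → S S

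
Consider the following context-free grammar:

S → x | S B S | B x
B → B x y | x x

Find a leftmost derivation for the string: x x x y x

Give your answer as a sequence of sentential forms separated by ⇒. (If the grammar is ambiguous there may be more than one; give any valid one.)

S ⇒ B x ⇒ B x y x ⇒ x x x y x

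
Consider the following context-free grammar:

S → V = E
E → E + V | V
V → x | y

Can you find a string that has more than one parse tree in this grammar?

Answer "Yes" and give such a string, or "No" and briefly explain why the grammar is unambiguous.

No - the grammar is unambiguous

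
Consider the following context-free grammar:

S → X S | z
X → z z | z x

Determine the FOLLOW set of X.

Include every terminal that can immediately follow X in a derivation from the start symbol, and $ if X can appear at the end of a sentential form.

We compute FOLLOW(X) using the standard algorithm.
FOLLOW(S) starts with {$}.
FIRST(S) = {z}
FIRST(X) = {z}
FOLLOW(S) = {$}
FOLLOW(X) = {z}
Therefore, FOLLOW(X) = {z}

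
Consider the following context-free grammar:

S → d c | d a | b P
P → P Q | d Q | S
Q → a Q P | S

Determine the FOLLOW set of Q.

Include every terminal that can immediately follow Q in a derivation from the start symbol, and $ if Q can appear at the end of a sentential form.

We compute FOLLOW(Q) using the standard algorithm.
FOLLOW(S) starts with {$}.
FIRST(P) = {b, d}
FIRST(Q) = {a, b, d}
FIRST(S) = {b, d}
FOLLOW(P) = {$, a, b, d}
FOLLOW(Q) = {$, a, b, d}
FOLLOW(S) = {$, a, b, d}
Therefore, FOLLOW(Q) = {$, a, b, d}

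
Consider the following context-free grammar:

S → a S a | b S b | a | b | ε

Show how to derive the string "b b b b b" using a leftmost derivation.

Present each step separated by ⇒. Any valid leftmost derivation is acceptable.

S ⇒ b S b ⇒ b b S b b ⇒ b b b b b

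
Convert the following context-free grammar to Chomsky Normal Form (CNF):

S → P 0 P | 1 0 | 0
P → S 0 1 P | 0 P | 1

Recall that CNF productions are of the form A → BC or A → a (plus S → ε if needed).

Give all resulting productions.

T0 → 0; T1 → 1; S → 0; P → 1; S → P X0; X0 → T0 P; S → T1 T0; P → S X1; X1 → T0 X2; X2 → T1 P; P → T0 P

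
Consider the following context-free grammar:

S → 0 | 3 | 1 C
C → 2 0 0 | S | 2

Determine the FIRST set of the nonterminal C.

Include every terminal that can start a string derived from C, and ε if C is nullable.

We compute FIRST(C) using the standard algorithm.
FIRST(C) = {0, 1, 2, 3}
FIRST(S) = {0, 1, 3}
Therefore, FIRST(C) = {0, 1, 2, 3}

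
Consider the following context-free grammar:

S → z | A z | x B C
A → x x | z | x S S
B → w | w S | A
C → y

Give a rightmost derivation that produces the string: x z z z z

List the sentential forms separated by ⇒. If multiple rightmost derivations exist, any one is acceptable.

S ⇒ A z ⇒ x S S z ⇒ x S z z ⇒ x A z z z ⇒ x z z z z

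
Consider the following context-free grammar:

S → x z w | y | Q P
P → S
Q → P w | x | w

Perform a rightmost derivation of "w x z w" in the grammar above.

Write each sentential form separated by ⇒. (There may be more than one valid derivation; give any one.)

S ⇒ Q P ⇒ Q S ⇒ Q x z w ⇒ w x z w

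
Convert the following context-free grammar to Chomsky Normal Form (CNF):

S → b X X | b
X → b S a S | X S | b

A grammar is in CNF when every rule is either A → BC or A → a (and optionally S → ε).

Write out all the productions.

TB → b; S → b; TA → a; X → b; S → TB X0; X0 → X X; X → TB X1; X1 → S X2; X2 → TA S; X → X S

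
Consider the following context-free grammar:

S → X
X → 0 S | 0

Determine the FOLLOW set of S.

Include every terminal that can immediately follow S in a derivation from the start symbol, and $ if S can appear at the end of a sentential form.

We compute FOLLOW(S) using the standard algorithm.
FOLLOW(S) starts with {$}.
FIRST(S) = {0}
FIRST(X) = {0}
FOLLOW(S) = {$}
FOLLOW(X) = {$}
Therefore, FOLLOW(S) = {$}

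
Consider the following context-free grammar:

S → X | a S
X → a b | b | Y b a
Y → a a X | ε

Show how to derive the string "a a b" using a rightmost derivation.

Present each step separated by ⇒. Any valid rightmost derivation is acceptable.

S ⇒ a S ⇒ a X ⇒ a a b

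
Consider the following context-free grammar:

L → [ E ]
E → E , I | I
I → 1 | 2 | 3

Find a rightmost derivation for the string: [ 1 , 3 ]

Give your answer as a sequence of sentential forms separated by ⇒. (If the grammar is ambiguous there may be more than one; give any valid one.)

L ⇒ [ E ] ⇒ [ E , I ] ⇒ [ E , 3 ] ⇒ [ I , 3 ] ⇒ [ 1 , 3 ]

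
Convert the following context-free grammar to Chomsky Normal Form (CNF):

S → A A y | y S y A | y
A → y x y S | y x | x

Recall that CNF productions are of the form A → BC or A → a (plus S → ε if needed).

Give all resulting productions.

TY → y; S → y; TX → x; A → x; S → A X0; X0 → A TY; S → TY X1; X1 → S X2; X2 → TY A; A → TY X3; X3 → TX X4; X4 → TY S; A → TY TX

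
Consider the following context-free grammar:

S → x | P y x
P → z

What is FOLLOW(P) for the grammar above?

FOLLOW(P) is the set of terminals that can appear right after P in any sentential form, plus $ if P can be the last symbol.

We compute FOLLOW(P) using the standard algorithm.
FOLLOW(S) starts with {$}.
FIRST(P) = {z}
FIRST(S) = {x, z}
FOLLOW(P) = {y}
FOLLOW(S) = {$}
Therefore, FOLLOW(P) = {y}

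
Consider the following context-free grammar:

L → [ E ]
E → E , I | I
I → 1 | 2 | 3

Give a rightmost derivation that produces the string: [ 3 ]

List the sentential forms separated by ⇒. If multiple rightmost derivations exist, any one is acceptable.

L ⇒ [ E ] ⇒ [ I ] ⇒ [ 3 ]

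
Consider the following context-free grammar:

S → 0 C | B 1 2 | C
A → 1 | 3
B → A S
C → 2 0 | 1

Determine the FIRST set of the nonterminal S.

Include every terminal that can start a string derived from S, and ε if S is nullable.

We compute FIRST(S) using the standard algorithm.
FIRST(A) = {1, 3}
FIRST(B) = {1, 3}
FIRST(C) = {1, 2}
FIRST(S) = {0, 1, 2, 3}
Therefore, FIRST(S) = {0, 1, 2, 3}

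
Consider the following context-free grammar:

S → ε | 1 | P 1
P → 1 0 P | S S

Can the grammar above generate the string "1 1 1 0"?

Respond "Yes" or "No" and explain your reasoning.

No - no valid derivation exists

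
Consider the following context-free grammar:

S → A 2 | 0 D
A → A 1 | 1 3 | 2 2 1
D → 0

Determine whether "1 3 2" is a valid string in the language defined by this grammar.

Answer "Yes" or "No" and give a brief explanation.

Yes - a valid derivation exists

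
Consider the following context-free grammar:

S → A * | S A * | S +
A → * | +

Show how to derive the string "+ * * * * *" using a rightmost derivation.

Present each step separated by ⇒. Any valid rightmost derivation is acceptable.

S ⇒ S A * ⇒ S * * ⇒ S A * * * ⇒ S * * * * ⇒ A * * * * * ⇒ + * * * * *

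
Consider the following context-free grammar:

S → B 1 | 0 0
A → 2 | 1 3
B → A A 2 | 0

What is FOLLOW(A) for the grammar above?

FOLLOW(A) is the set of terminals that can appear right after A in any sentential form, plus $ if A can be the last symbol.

We compute FOLLOW(A) using the standard algorithm.
FOLLOW(S) starts with {$}.
FIRST(A) = {1, 2}
FIRST(B) = {0, 1, 2}
FIRST(S) = {0, 1, 2}
FOLLOW(A) = {1, 2}
FOLLOW(B) = {1}
FOLLOW(S) = {$}
Therefore, FOLLOW(A) = {1, 2}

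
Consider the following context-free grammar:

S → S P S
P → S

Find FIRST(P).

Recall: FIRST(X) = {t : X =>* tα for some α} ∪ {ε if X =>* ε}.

We compute FIRST(P) using the standard algorithm.
FIRST(P) = {}
FIRST(S) = {}
Therefore, FIRST(P) = {}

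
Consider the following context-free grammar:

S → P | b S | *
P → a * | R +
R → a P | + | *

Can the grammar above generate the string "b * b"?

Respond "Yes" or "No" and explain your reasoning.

No - no valid derivation exists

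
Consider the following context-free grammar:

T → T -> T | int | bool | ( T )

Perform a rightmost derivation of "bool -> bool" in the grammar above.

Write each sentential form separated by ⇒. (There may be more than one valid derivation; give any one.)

T ⇒ T -> T ⇒ T -> bool ⇒ bool -> bool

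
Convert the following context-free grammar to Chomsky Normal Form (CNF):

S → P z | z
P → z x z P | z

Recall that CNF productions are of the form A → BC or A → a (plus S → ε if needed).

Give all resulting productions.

TZ → z; S → z; TX → x; P → z; S → P TZ; P → TZ X0; X0 → TX X1; X1 → TZ P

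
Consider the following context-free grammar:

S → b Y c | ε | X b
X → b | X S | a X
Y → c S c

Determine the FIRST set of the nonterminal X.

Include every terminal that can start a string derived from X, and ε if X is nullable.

We compute FIRST(X) using the standard algorithm.
FIRST(S) = {a, b, ε}
FIRST(X) = {a, b}
FIRST(Y) = {c}
Therefore, FIRST(X) = {a, b}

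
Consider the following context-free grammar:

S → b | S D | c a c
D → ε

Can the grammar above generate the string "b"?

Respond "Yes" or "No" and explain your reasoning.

Yes - a valid derivation exists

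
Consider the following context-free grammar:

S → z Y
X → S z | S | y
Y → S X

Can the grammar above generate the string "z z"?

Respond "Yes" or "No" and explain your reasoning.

No - no valid derivation exists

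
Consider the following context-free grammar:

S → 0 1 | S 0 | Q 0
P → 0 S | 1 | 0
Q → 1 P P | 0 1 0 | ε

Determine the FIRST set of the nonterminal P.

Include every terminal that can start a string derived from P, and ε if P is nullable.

We compute FIRST(P) using the standard algorithm.
FIRST(P) = {0, 1}
FIRST(Q) = {0, 1, ε}
FIRST(S) = {0, 1}
Therefore, FIRST(P) = {0, 1}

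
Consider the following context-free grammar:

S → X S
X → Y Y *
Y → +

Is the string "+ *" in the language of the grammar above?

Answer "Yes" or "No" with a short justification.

No - no valid derivation exists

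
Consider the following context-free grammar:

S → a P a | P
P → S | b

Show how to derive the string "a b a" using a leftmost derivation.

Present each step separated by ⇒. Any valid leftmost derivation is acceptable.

S ⇒ P ⇒ S ⇒ a P a ⇒ a b a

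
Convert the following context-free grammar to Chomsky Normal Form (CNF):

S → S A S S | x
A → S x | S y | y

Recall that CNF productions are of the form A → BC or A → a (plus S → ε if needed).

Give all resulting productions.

S → x; TX → x; TY → y; A → y; S → S X0; X0 → A X1; X1 → S S; A → S TX; A → S TY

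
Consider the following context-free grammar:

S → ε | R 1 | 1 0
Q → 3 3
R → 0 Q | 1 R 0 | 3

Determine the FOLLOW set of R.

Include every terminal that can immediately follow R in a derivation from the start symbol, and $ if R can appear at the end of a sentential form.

We compute FOLLOW(R) using the standard algorithm.
FOLLOW(S) starts with {$}.
FIRST(Q) = {3}
FIRST(R) = {0, 1, 3}
FIRST(S) = {0, 1, 3, ε}
FOLLOW(Q) = {0, 1}
FOLLOW(R) = {0, 1}
FOLLOW(S) = {$}
Therefore, FOLLOW(R) = {0, 1}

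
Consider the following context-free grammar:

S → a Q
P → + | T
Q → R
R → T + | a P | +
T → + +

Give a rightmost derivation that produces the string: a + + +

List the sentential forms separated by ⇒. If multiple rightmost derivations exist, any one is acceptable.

S ⇒ a Q ⇒ a R ⇒ a T + ⇒ a + + +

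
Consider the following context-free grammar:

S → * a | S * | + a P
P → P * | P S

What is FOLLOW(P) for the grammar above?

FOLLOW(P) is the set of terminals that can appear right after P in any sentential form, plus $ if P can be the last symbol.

We compute FOLLOW(P) using the standard algorithm.
FOLLOW(S) starts with {$}.
FIRST(P) = {}
FIRST(S) = {*, +}
FOLLOW(P) = {$, *, +}
FOLLOW(S) = {$, *, +}
Therefore, FOLLOW(P) = {$, *, +}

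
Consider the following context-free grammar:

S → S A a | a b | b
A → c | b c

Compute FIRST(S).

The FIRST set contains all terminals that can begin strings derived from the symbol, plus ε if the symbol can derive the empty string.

We compute FIRST(S) using the standard algorithm.
FIRST(A) = {b, c}
FIRST(S) = {a, b}
Therefore, FIRST(S) = {a, b}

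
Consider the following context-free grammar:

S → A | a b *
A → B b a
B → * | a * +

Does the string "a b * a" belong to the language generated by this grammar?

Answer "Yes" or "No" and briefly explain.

No - no valid derivation exists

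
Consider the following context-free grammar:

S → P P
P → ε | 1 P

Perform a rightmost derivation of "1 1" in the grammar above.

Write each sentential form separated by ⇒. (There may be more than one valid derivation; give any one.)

S ⇒ P P ⇒ P ⇒ 1 P ⇒ 1 1 P ⇒ 1 1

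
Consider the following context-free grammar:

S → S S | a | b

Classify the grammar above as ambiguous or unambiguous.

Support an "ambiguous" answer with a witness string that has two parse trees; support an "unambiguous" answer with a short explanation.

Ambiguous - the string 'a b a b a' has two distinct parse trees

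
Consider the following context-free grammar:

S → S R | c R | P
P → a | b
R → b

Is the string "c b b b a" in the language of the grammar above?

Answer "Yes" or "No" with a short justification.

No - no valid derivation exists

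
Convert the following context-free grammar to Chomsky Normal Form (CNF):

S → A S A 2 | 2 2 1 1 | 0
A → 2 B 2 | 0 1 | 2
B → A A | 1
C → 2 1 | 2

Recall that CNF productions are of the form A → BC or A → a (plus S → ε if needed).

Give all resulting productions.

T2 → 2; T1 → 1; S → 0; T0 → 0; A → 2; B → 1; C → 2; S → A X0; X0 → S X1; X1 → A T2; S → T2 X2; X2 → T2 X3; X3 → T1 T1; A → T2 X4; X4 → B T2; A → T0 T1; B → A A; C → T2 T1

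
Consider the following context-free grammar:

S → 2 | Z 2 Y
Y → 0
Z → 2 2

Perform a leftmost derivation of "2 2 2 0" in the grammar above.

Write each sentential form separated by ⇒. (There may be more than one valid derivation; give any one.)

S ⇒ Z 2 Y ⇒ 2 2 2 Y ⇒ 2 2 2 0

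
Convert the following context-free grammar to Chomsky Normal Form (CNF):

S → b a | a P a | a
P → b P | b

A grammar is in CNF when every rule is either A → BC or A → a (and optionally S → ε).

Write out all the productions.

TB → b; TA → a; S → a; P → b; S → TB TA; S → TA X0; X0 → P TA; P → TB P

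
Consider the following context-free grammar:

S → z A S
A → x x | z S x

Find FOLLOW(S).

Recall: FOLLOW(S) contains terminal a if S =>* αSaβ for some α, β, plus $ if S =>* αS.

We compute FOLLOW(S) using the standard algorithm.
FOLLOW(S) starts with {$}.
FIRST(A) = {x, z}
FIRST(S) = {z}
FOLLOW(A) = {z}
FOLLOW(S) = {$, x}
Therefore, FOLLOW(S) = {$, x}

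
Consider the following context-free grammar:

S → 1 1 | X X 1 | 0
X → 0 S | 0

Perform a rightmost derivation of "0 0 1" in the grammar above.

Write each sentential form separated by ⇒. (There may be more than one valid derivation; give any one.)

S ⇒ X X 1 ⇒ X 0 1 ⇒ 0 0 1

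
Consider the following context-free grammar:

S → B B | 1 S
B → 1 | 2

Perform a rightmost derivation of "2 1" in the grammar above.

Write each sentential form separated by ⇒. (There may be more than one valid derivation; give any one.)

S ⇒ B B ⇒ B 1 ⇒ 2 1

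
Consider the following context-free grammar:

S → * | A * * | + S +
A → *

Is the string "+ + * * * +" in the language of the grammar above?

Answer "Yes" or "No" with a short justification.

No - no valid derivation exists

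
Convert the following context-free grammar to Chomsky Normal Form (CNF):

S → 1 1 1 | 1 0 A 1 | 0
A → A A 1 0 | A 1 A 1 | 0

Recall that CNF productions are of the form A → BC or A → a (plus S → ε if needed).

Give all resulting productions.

T1 → 1; T0 → 0; S → 0; A → 0; S → T1 X0; X0 → T1 T1; S → T1 X1; X1 → T0 X2; X2 → A T1; A → A X3; X3 → A X4; X4 → T1 T0; A → A X5; X5 → T1 X6; X6 → A T1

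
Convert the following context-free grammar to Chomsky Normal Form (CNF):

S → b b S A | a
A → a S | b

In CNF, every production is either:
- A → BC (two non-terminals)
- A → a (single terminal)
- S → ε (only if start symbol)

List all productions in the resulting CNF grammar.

TB → b; S → a; TA → a; A → b; S → TB X0; X0 → TB X1; X1 → S A; A → TA S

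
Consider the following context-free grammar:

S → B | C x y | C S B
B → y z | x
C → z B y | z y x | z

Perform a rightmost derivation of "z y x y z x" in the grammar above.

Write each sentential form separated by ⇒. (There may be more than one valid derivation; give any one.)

S ⇒ C S B ⇒ C S x ⇒ C B x ⇒ C y z x ⇒ z y x y z x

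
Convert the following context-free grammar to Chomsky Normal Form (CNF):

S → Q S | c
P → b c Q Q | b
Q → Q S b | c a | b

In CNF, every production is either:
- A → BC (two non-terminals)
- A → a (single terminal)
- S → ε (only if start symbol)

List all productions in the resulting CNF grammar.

S → c; TB → b; TC → c; P → b; TA → a; Q → b; S → Q S; P → TB X0; X0 → TC X1; X1 → Q Q; Q → Q X2; X2 → S TB; Q → TC TA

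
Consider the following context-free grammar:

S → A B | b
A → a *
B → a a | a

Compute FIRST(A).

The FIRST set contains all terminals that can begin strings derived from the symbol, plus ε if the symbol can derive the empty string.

We compute FIRST(A) using the standard algorithm.
FIRST(A) = {a}
FIRST(B) = {a}
FIRST(S) = {a, b}
Therefore, FIRST(A) = {a}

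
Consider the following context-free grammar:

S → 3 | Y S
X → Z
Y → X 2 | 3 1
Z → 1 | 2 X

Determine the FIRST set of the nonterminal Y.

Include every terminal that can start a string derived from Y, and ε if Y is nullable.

We compute FIRST(Y) using the standard algorithm.
FIRST(S) = {1, 2, 3}
FIRST(X) = {1, 2}
FIRST(Y) = {1, 2, 3}
FIRST(Z) = {1, 2}
Therefore, FIRST(Y) = {1, 2, 3}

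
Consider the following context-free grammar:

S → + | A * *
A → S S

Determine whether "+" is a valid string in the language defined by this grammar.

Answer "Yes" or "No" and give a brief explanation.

Yes - a valid derivation exists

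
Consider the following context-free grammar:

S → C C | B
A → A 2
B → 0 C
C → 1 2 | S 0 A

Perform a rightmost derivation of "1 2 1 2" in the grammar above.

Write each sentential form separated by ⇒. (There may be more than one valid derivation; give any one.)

S ⇒ C C ⇒ C 1 2 ⇒ 1 2 1 2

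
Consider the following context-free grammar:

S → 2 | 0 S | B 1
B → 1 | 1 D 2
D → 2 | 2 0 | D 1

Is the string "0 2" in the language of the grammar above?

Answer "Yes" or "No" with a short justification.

Yes - a valid derivation exists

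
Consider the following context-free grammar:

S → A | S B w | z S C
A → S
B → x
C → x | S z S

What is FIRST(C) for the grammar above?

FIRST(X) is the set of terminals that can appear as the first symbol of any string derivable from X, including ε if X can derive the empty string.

We compute FIRST(C) using the standard algorithm.
FIRST(A) = {z}
FIRST(B) = {x}
FIRST(C) = {x, z}
FIRST(S) = {z}
Therefore, FIRST(C) = {x, z}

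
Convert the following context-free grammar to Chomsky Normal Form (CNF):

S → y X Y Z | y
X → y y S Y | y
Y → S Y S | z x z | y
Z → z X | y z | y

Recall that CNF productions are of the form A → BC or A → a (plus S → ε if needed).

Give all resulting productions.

TY → y; S → y; X → y; TZ → z; TX → x; Y → y; Z → y; S → TY X0; X0 → X X1; X1 → Y Z; X → TY X2; X2 → TY X3; X3 → S Y; Y → S X4; X4 → Y S; Y → TZ X5; X5 → TX TZ; Z → TZ X; Z → TY TZ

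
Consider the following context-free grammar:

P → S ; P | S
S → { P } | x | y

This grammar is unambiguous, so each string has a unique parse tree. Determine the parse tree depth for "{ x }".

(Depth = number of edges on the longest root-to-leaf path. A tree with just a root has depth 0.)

4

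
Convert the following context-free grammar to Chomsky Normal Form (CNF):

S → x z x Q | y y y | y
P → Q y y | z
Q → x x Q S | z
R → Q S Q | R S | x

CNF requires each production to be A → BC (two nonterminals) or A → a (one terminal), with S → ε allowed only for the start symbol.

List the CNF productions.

TX → x; TZ → z; TY → y; S → y; P → z; Q → z; R → x; S → TX X0; X0 → TZ X1; X1 → TX Q; S → TY X2; X2 → TY TY; P → Q X3; X3 → TY TY; Q → TX X4; X4 → TX X5; X5 → Q S; R → Q X6; X6 → S Q; R → R S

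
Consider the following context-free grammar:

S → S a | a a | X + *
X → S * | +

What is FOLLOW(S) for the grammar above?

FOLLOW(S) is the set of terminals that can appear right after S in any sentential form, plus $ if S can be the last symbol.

We compute FOLLOW(S) using the standard algorithm.
FOLLOW(S) starts with {$}.
FIRST(S) = {+, a}
FIRST(X) = {+, a}
FOLLOW(S) = {$, *, a}
FOLLOW(X) = {+}
Therefore, FOLLOW(S) = {$, *, a}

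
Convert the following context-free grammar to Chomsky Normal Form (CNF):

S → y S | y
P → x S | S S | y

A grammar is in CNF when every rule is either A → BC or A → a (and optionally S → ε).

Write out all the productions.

TY → y; S → y; TX → x; P → y; S → TY S; P → TX S; P → S S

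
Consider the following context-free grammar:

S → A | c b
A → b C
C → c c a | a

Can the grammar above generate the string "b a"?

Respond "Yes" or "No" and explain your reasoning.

Yes - a valid derivation exists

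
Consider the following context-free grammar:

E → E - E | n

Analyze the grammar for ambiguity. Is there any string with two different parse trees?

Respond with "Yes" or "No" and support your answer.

Yes - the string 'n - n - n - n - n - n' has two distinct parse trees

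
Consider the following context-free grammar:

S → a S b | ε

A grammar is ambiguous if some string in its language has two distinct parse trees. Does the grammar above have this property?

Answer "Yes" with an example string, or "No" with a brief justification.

No - the grammar is unambiguous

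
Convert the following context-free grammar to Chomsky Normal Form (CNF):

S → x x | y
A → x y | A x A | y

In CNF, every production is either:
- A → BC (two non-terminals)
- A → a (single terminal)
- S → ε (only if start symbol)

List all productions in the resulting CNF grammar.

TX → x; S → y; TY → y; A → y; S → TX TX; A → TX TY; A → A X0; X0 → TX A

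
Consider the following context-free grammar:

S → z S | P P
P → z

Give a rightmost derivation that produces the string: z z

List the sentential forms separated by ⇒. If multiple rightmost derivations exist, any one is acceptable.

S ⇒ P P ⇒ P z ⇒ z z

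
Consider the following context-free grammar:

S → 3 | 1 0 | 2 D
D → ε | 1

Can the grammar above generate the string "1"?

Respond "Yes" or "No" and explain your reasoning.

No - no valid derivation exists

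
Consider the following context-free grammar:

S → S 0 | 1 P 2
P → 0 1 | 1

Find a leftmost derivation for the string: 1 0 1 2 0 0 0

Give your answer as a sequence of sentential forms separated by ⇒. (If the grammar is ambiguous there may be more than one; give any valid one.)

S ⇒ S 0 ⇒ S 0 0 ⇒ S 0 0 0 ⇒ 1 P 2 0 0 0 ⇒ 1 0 1 2 0 0 0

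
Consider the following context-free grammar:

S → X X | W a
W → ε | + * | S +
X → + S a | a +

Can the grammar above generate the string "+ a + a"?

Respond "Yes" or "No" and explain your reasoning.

No - no valid derivation exists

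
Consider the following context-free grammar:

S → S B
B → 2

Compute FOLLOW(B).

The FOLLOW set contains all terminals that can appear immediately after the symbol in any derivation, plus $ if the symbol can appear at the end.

We compute FOLLOW(B) using the standard algorithm.
FOLLOW(S) starts with {$}.
FIRST(B) = {2}
FIRST(S) = {}
FOLLOW(B) = {$, 2}
FOLLOW(S) = {$, 2}
Therefore, FOLLOW(B) = {$, 2}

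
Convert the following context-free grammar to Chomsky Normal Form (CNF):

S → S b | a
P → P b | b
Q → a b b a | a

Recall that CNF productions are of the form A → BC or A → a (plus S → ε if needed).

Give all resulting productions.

TB → b; S → a; P → b; TA → a; Q → a; S → S TB; P → P TB; Q → TA X0; X0 → TB X1; X1 → TB TA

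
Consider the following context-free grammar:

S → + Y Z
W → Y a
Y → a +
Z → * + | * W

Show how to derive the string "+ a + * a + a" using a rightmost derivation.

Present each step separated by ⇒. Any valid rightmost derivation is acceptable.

S ⇒ + Y Z ⇒ + Y * W ⇒ + Y * Y a ⇒ + Y * a + a ⇒ + a + * a + a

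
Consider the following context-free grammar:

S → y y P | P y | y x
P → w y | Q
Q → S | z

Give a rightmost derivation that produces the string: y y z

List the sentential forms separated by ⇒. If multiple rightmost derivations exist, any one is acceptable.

S ⇒ y y P ⇒ y y Q ⇒ y y z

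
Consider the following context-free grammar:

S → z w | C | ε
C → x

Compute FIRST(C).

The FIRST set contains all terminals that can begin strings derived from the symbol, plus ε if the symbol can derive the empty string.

We compute FIRST(C) using the standard algorithm.
FIRST(C) = {x}
FIRST(S) = {x, z, ε}
Therefore, FIRST(C) = {x}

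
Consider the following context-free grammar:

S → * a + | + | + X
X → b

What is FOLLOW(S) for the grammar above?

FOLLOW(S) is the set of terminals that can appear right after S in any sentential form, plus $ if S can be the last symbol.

We compute FOLLOW(S) using the standard algorithm.
FOLLOW(S) starts with {$}.
FIRST(S) = {*, +}
FIRST(X) = {b}
FOLLOW(S) = {$}
FOLLOW(X) = {$}
Therefore, FOLLOW(S) = {$}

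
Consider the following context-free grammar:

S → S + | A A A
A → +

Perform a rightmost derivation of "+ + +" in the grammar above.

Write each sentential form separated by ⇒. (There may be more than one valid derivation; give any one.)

S ⇒ A A A ⇒ A A + ⇒ A + + ⇒ + + +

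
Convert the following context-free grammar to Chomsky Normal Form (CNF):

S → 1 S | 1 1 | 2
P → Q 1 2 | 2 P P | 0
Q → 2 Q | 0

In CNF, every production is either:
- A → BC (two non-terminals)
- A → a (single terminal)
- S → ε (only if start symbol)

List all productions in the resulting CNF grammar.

T1 → 1; S → 2; T2 → 2; P → 0; Q → 0; S → T1 S; S → T1 T1; P → Q X0; X0 → T1 T2; P → T2 X1; X1 → P P; Q → T2 Q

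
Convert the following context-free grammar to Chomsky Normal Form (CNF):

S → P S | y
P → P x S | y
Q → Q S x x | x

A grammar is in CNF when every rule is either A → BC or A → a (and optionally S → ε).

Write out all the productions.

S → y; TX → x; P → y; Q → x; S → P S; P → P X0; X0 → TX S; Q → Q X1; X1 → S X2; X2 → TX TX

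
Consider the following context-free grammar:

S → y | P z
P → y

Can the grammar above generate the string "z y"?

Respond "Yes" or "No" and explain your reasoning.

No - no valid derivation exists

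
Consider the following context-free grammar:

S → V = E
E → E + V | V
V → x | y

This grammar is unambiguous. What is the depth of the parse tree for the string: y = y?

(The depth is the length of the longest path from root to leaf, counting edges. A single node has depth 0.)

3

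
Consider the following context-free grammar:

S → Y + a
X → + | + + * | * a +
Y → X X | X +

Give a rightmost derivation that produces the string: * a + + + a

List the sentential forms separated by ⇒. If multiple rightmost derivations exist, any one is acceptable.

S ⇒ Y + a ⇒ X + + a ⇒ * a + + + a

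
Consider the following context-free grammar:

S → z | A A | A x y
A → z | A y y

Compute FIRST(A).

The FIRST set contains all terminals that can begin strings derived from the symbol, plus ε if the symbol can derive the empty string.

We compute FIRST(A) using the standard algorithm.
FIRST(A) = {z}
FIRST(S) = {z}
Therefore, FIRST(A) = {z}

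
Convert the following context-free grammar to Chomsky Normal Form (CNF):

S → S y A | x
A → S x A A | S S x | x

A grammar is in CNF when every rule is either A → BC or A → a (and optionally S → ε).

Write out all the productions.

TY → y; S → x; TX → x; A → x; S → S X0; X0 → TY A; A → S X1; X1 → TX X2; X2 → A A; A → S X3; X3 → S TX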